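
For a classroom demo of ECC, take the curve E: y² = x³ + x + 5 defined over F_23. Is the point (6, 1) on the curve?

no

y² = 1² ≡ 1; x³ + 1x + 5 = 227 ≡ 20 (mod 23). 1 ≠ 20.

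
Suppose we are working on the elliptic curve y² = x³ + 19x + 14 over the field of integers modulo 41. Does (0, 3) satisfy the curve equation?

no

y² = 3² ≡ 9; x³ + 19x + 14 = 14 ≡ 14 (mod 41). 9 ≠ 14.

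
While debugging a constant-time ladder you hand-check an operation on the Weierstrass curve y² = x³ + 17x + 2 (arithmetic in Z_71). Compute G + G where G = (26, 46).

tangent at (26, 46): λ = (3·26² + 17)/(2·46) ≡ 57/21. 21⁻¹ ≡ 44 (mod 71), so λ ≡ 57·44 ≡ 23.
  x = λ² - 26 - 26 = 529 - 52 ≡ 51; y = λ·(26 - 51) - 46 ≡ 18. → (51, 18)

(51, 18)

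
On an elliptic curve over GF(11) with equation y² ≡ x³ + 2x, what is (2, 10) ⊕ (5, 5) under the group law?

(2, 10) + (5, 5). λ = (5 - 10)/(5 - 2) ≡ 6/3 mod 11. 3⁻¹ ≡ 4 (mod 11) since 3·4 = 12 ≡ 1, so λ ≡ 2.
  x = λ² - 2 - 5 = 4 - 7 ≡ 8; y = λ·(2 - 8) - 10 ≡ 0. → (8, 0)

(8, 0)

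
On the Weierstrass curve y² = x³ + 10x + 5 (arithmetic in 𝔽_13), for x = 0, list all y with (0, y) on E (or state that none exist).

x³ + 10x + 5 = 5 ≡ 5 (mod 13).
5 is a non-residue mod 13; no y exists.

none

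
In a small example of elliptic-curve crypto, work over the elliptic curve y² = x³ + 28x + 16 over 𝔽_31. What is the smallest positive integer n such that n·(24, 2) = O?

5

2P: tangent at (24, 2): λ = (3·24² + 28)/(2·2) ≡ 20/4. 4⁻¹ ≡ 8 (mod 31) since 4·8 = 32 ≡ 1, so λ ≡ 20·8 ≡ 5.
  x = λ² - 24 - 24 = 25 - 48 ≡ 8; y = λ·(24 - 8) - 2 ≡ 16. → (8, 16)
3P: (8, 16) + (24, 2). λ = (2 - 16)/(24 - 8) ≡ 17/16 mod 31. 16⁻¹ ≡ 2 (mod 31) since 16·2 = 32 ≡ 1, so λ ≡ 3.
  x = λ² - 8 - 24 = 9 - 32 ≡ 8; y = λ·(8 - 8) - 16 ≡ 15. → (8, 15)
4P: (8, 15) + (24, 2). λ = (2 - 15)/(24 - 8) ≡ 18/16 mod 31. 16⁻¹ ≡ 2 (mod 31), so λ ≡ 5.
  x = λ² - 8 - 24 = 25 - 32 ≡ 24; y = λ·(8 - 24) - 15 ≡ 29. → (24, 29)
5P: (24, 29) + (24, 2): same x and y₁ ≡ -y₂, so the sum is O.
5P = O, so the order is 5.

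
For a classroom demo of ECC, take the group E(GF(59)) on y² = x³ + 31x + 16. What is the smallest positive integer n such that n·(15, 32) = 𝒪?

3

2P: tangent at (15, 32): λ = (3·15² + 31)/(2·32) ≡ 57/5. 5⁻¹ ≡ 12 (mod 59), so λ ≡ 57·12 ≡ 35.
  x = λ² - 15 - 15 = 1225 - 30 ≡ 15; y = λ·(15 - 15) - 32 ≡ 27. → (15, 27)
3P: (15, 27) + (15, 32): same x and y₁ ≡ -y₂, so the sum is 𝒪.
3P = 𝒪, so the order is 3.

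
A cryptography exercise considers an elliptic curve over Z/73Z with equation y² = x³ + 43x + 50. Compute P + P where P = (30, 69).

tangent at (30, 69): λ = (3·30² + 43)/(2·69) ≡ 42/65. 65⁻¹ ≡ 9 (mod 73), so λ ≡ 42·9 ≡ 13.
  x = λ² - 30 - 30 = 169 - 60 ≡ 36; y = λ·(30 - 36) - 69 ≡ 72. → (36, 72)

(36, 72)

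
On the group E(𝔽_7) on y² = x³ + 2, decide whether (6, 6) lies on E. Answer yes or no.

yes

y² = 6² ≡ 1; x³ + 0x + 2 = 218 ≡ 1 (mod 7). 1 = 1.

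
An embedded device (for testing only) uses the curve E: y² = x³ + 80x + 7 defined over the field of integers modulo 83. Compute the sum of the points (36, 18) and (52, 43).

(36, 18) + (52, 43). λ = (43 - 18)/(52 - 36) ≡ 25/16 mod 83. 16⁻¹ ≡ 26 (mod 83), so λ ≡ 69.
  x = λ² - 36 - 52 = 4761 - 88 ≡ 25; y = λ·(36 - 25) - 18 ≡ 77. → (25, 77)

(25, 77)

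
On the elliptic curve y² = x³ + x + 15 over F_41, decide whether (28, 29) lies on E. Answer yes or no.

no

y² = 29² ≡ 21; x³ + 1x + 15 = 21995 ≡ 19 (mod 41). 21 ≠ 19.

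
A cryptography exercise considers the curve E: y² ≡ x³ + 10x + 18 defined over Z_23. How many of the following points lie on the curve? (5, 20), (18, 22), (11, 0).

1

(5, 20): 20² ≡ 9, rhs ≡ 9 → on.
(18, 22): 22² ≡ 1, rhs ≡ 4 → off.
(11, 0): 0² ≡ 0, rhs ≡ 10 → off.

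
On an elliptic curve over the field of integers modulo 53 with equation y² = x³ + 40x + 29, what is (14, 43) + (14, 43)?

(40, 42)

tangent at (14, 43): λ = (3·14² + 40)/(2·43) ≡ 45/33. 33⁻¹ ≡ 45 (mod 53) since 33·45 = 1485 ≡ 1, so λ ≡ 45·45 ≡ 11.
  x = λ² - 14 - 14 = 121 - 28 ≡ 40; y = λ·(14 - 40) - 43 ≡ 42. → (40, 42)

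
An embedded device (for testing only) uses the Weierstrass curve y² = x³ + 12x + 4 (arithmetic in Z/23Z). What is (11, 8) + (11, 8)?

(2, 6)

tangent at (11, 8): λ = (3·11² + 12)/(2·8) ≡ 7/16. 16⁻¹ ≡ 13 (mod 23) since 16·13 = 208 ≡ 1, so λ ≡ 7·13 ≡ 22.
  x = λ² - 11 - 11 = 484 - 22 ≡ 2; y = λ·(11 - 2) - 8 ≡ 6. → (2, 6)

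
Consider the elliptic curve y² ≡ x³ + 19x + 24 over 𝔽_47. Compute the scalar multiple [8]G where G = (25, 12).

(15, 21)

Double-and-add on 8 = (1000)₂. Start with G = (25, 12) for the leading 1-bit.
double: tangent at (25, 12): λ = (3·25² + 19)/(2·12) ≡ 14/24. 24⁻¹ ≡ 2 (mod 47) since 24·2 = 48 ≡ 1, so λ ≡ 14·2 ≡ 28.
  x = λ² - 25 - 25 = 784 - 50 ≡ 29; y = λ·(25 - 29) - 12 ≡ 17. → (29, 17)
double: tangent at (29, 17): λ = (3·29² + 19)/(2·17) ≡ 4/34. 34⁻¹ ≡ 18 (mod 47) since 34·18 = 612 ≡ 1, so λ ≡ 4·18 ≡ 25.
  x = λ² - 29 - 29 = 625 - 58 ≡ 3; y = λ·(29 - 3) - 17 ≡ 22. → (3, 22)
double: tangent at (3, 22): λ = (3·3² + 19)/(2·22) ≡ 46/44. 44⁻¹ ≡ 31 (mod 47), so λ ≡ 46·31 ≡ 16.
  x = λ² - 3 - 3 = 256 - 6 ≡ 15; y = λ·(3 - 15) - 22 ≡ 21. → (15, 21)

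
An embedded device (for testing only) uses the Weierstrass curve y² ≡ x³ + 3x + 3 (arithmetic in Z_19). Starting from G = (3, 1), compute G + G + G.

(7, 14)

Repeated addition: build up to 3G.
2G: tangent at (3, 1): λ = (3·3² + 3)/(2·1) ≡ 11/2. 2⁻¹ ≡ 10 (mod 19), so λ ≡ 11·10 ≡ 15.
  x = λ² - 3 - 3 = 225 - 6 ≡ 10; y = λ·(3 - 10) - 1 ≡ 8. → (10, 8)
3G: (10, 8) + (3, 1). λ = (1 - 8)/(3 - 10) ≡ 12/12 mod 19. 12⁻¹ ≡ 8 (mod 19), so λ ≡ 1.
  x = λ² - 10 - 3 = 1 - 13 ≡ 7; y = λ·(10 - 7) - 8 ≡ 14. → (7, 14)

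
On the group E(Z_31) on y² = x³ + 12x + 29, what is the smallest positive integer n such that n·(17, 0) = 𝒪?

2P: (17, 0) + (17, 0): same x and y₁ ≡ -y₂, so the sum is 𝒪.
2P = 𝒪, so the order is 2.

2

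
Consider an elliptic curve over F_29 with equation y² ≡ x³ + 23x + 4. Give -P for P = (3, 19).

-(3, 19) = (3, -19 mod 29) = (3, 10).

(3, 10)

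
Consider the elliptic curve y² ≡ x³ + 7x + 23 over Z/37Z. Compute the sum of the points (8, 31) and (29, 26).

(8, 31) + (29, 26). λ = (26 - 31)/(29 - 8) ≡ 32/21 mod 37. 21⁻¹ ≡ 30 (mod 37), so λ ≡ 35.
  x = λ² - 8 - 29 = 1225 - 37 ≡ 4; y = λ·(8 - 4) - 31 ≡ 35. → (4, 35)

(4, 35)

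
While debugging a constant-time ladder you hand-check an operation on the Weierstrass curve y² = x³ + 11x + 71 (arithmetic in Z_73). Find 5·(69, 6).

(29, 18)

Write G = (69, 6).
Repeated addition: build up to 5G.
2G: tangent at (69, 6): λ = (3·69² + 11)/(2·6) ≡ 59/12. 12⁻¹ ≡ 67 (mod 73), so λ ≡ 59·67 ≡ 11.
  x = λ² - 69 - 69 = 121 - 138 ≡ 56; y = λ·(69 - 56) - 6 ≡ 64. → (56, 64)
3G: (56, 64) + (69, 6). λ = (6 - 64)/(69 - 56) ≡ 15/13 mod 73. 13⁻¹ ≡ 45 (mod 73), so λ ≡ 18.
  x = λ² - 56 - 69 = 324 - 125 ≡ 53; y = λ·(56 - 53) - 64 ≡ 63. → (53, 63)
4G: (53, 63) + (69, 6). λ = (6 - 63)/(69 - 53) ≡ 16/16 mod 73. 16⁻¹ ≡ 32 (mod 73) since 16·32 = 512 ≡ 1, so λ ≡ 1.
  x = λ² - 53 - 69 = 1 - 122 ≡ 25; y = λ·(53 - 25) - 63 ≡ 38. → (25, 38)
5G: (25, 38) + (69, 6). λ = (6 - 38)/(69 - 25) ≡ 41/44 mod 73. 44⁻¹ ≡ 5 (mod 73), so λ ≡ 59.
  x = λ² - 25 - 69 = 3481 - 94 ≡ 29; y = λ·(25 - 29) - 38 ≡ 18. → (29, 18)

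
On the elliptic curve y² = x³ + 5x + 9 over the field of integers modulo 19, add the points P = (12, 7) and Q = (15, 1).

(15, 18)

(12, 7) + (15, 1). λ = (1 - 7)/(15 - 12) ≡ 13/3 mod 19. 3⁻¹ ≡ 13 (mod 19), so λ ≡ 17.
  x = λ² - 12 - 15 = 289 - 27 ≡ 15; y = λ·(12 - 15) - 7 ≡ 18. → (15, 18)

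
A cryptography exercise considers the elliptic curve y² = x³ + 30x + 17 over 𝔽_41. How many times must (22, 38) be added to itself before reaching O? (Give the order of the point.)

2P: tangent at (22, 38): λ = (3·22² + 30)/(2·38) ≡ 6/35. 35⁻¹ ≡ 34 (mod 41) since 35·34 = 1190 ≡ 1, so λ ≡ 6·34 ≡ 40.
  x = λ² - 22 - 22 = 1600 - 44 ≡ 39; y = λ·(22 - 39) - 38 ≡ 20. → (39, 20)
3P: (39, 20) + (22, 38). λ = (38 - 20)/(22 - 39) ≡ 18/24 mod 41. 24⁻¹ ≡ 12 (mod 41), so λ ≡ 11.
  x = λ² - 39 - 22 = 121 - 61 ≡ 19; y = λ·(39 - 19) - 20 ≡ 36. → (19, 36)
4P: (19, 36) + (22, 38). λ = (38 - 36)/(22 - 19) ≡ 2/3 mod 41. 3⁻¹ ≡ 14 (mod 41), so λ ≡ 28.
  x = λ² - 19 - 22 = 784 - 41 ≡ 5; y = λ·(19 - 5) - 36 ≡ 28. → (5, 28)
5P: (5, 28) + (22, 38). λ = (38 - 28)/(22 - 5) ≡ 10/17 mod 41. 17⁻¹ ≡ 29 (mod 41) since 17·29 = 493 ≡ 1, so λ ≡ 3.
  x = λ² - 5 - 22 = 9 - 27 ≡ 23; y = λ·(5 - 23) - 28 ≡ 0. → (23, 0)
6P: (23, 0) + (22, 38). λ = (38 - 0)/(22 - 23) ≡ 38/40 mod 41. 40⁻¹ ≡ 40 (mod 41), so λ ≡ 3.
  x = λ² - 23 - 22 = 9 - 45 ≡ 5; y = λ·(23 - 5) - 0 ≡ 13. → (5, 13)
7P: (5, 13) + (22, 38). λ = (38 - 13)/(22 - 5) ≡ 25/17 mod 41. 17⁻¹ ≡ 29 (mod 41) since 17·29 = 493 ≡ 1, so λ ≡ 28.
  x = λ² - 5 - 22 = 784 - 27 ≡ 19; y = λ·(5 - 19) - 13 ≡ 5. → (19, 5)
8P: (19, 5) + (22, 38). λ = (38 - 5)/(22 - 19) ≡ 33/3 mod 41. 3⁻¹ ≡ 14 (mod 41) since 3·14 = 42 ≡ 1, so λ ≡ 11.
  x = λ² - 19 - 22 = 121 - 41 ≡ 39; y = λ·(19 - 39) - 5 ≡ 21. → (39, 21)
9P: (39, 21) + (22, 38). λ = (38 - 21)/(22 - 39) ≡ 17/24 mod 41. 24⁻¹ ≡ 12 (mod 41) since 24·12 = 288 ≡ 1, so λ ≡ 40.
  x = λ² - 39 - 22 = 1600 - 61 ≡ 22; y = λ·(39 - 22) - 21 ≡ 3. → (22, 3)
10P: (22, 3) + (22, 38): same x and y₁ ≡ -y₂, so the sum is O.
10P = O, so the order is 10.

10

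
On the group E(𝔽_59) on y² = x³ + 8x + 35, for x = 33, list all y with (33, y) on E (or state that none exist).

none

x³ + 8x + 35 = 36236 ≡ 10 (mod 59).
10 is a non-residue mod 59; no y exists.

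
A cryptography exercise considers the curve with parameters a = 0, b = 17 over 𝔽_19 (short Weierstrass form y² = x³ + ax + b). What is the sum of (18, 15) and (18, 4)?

O

The two points share x = 18 and their y-coordinates satisfy 15 + 4 ≡ 0 (mod 19), so they are inverses. Their sum is the point at infinity.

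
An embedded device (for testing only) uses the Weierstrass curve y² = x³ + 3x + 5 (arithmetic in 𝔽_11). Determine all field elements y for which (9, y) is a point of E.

x³ + 3x + 5 = 761 ≡ 2 (mod 11).
2 is a non-residue mod 11; no y exists.

none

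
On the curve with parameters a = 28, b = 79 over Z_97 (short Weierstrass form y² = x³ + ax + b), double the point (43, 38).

tangent at (43, 38): λ = (3·43² + 28)/(2·38) ≡ 46/76. 76⁻¹ ≡ 60 (mod 97) since 76·60 = 4560 ≡ 1, so λ ≡ 46·60 ≡ 44.
  x = λ² - 43 - 43 = 1936 - 86 ≡ 7; y = λ·(43 - 7) - 38 ≡ 91. → (7, 91)

(7, 91)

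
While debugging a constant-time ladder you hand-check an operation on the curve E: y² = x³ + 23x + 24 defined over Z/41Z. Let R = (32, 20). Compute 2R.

(8, 33)

tangent at (32, 20): λ = (3·32² + 23)/(2·20) ≡ 20/40. 40⁻¹ ≡ 40 (mod 41) since 40·40 = 1600 ≡ 1, so λ ≡ 20·40 ≡ 21.
  x = λ² - 32 - 32 = 441 - 64 ≡ 8; y = λ·(32 - 8) - 20 ≡ 33. → (8, 33)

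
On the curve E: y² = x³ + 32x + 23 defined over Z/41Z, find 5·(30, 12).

(5, 12)

Write G = (30, 12).
Double-and-add on 5 = (101)₂. Start with G = (30, 12) for the leading 1-bit.
double: tangent at (30, 12): λ = (3·30² + 32)/(2·12) ≡ 26/24. 24⁻¹ ≡ 12 (mod 41) since 24·12 = 288 ≡ 1, so λ ≡ 26·12 ≡ 25.
  x = λ² - 30 - 30 = 625 - 60 ≡ 32; y = λ·(30 - 32) - 12 ≡ 20. → (32, 20)
double: tangent at (32, 20): λ = (3·32² + 32)/(2·20) ≡ 29/40. 40⁻¹ ≡ 40 (mod 41), so λ ≡ 29·40 ≡ 12.
  x = λ² - 32 - 32 = 144 - 64 ≡ 39; y = λ·(32 - 39) - 20 ≡ 19. → (39, 19)
add G: (39, 19) + (30, 12). λ = (12 - 19)/(30 - 39) ≡ 34/32 mod 41. 32⁻¹ ≡ 9 (mod 41), so λ ≡ 19.
  x = λ² - 39 - 30 = 361 - 69 ≡ 5; y = λ·(39 - 5) - 19 ≡ 12. → (5, 12)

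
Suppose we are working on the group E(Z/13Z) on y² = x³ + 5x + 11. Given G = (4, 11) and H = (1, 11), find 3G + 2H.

(6, 6)

First 3G:
Repeated addition: build up to 3G.
2G: tangent at (4, 11): λ = (3·4² + 5)/(2·11) ≡ 1/9. 9⁻¹ ≡ 3 (mod 13), so λ ≡ 1·3 ≡ 3.
  x = λ² - 4 - 4 = 9 - 8 ≡ 1; y = λ·(4 - 1) - 11 ≡ 11. → (1, 11)
3G: (1, 11) + (4, 11). λ = (11 - 11)/(4 - 1) ≡ 0/3 mod 13. 3⁻¹ ≡ 9 (mod 13), so λ ≡ 0.
  x = λ² - 1 - 4 = 0 - 5 ≡ 8; y = λ·(1 - 8) - 11 ≡ 2. → (8, 2)
3G = (8, 2).
Next 2H:
Repeated addition: build up to 2H.
2H: tangent at (1, 11): λ = (3·1² + 5)/(2·11) ≡ 8/9. 9⁻¹ ≡ 3 (mod 13) since 9·3 = 27 ≡ 1, so λ ≡ 8·3 ≡ 11.
  x = λ² - 1 - 1 = 121 - 2 ≡ 2; y = λ·(1 - 2) - 11 ≡ 4. → (2, 4)
2H = (2, 4).
Finally 3G + 2H:
(8, 2) + (2, 4). λ = (4 - 2)/(2 - 8) ≡ 2/7 mod 13. 7⁻¹ ≡ 2 (mod 13) since 7·2 = 14 ≡ 1, so λ ≡ 4.
  x = λ² - 8 - 2 = 16 - 10 ≡ 6; y = λ·(8 - 6) - 2 ≡ 6. → (6, 6)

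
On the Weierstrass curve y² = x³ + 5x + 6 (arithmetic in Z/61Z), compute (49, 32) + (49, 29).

O

The two points share x = 49 and their y-coordinates satisfy 32 + 29 ≡ 0 (mod 61), so they are inverses. Their sum is ∞.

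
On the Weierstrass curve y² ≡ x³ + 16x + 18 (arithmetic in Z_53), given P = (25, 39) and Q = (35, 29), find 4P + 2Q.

First 4P:
Repeated addition: build up to 4P.
2P: tangent at (25, 39): λ = (3·25² + 16)/(2·39) ≡ 36/25. 25⁻¹ ≡ 17 (mod 53), so λ ≡ 36·17 ≡ 29.
  x = λ² - 25 - 25 = 841 - 50 ≡ 49; y = λ·(25 - 49) - 39 ≡ 7. → (49, 7)
3P: (49, 7) + (25, 39). λ = (39 - 7)/(25 - 49) ≡ 32/29 mod 53. 29⁻¹ ≡ 11 (mod 53), so λ ≡ 34.
  x = λ² - 49 - 25 = 1156 - 74 ≡ 22; y = λ·(49 - 22) - 7 ≡ 10. → (22, 10)
4P: (22, 10) + (25, 39). λ = (39 - 10)/(25 - 22) ≡ 29/3 mod 53. 3⁻¹ ≡ 18 (mod 53) since 3·18 = 54 ≡ 1, so λ ≡ 45.
  x = λ² - 22 - 25 = 2025 - 47 ≡ 17; y = λ·(22 - 17) - 10 ≡ 3. → (17, 3)
4P = (17, 3).
Next 2Q:
Repeated addition: build up to 2Q.
2Q: tangent at (35, 29): λ = (3·35² + 16)/(2·29) ≡ 34/5. 5⁻¹ ≡ 32 (mod 53) since 5·32 = 160 ≡ 1, so λ ≡ 34·32 ≡ 28.
  x = λ² - 35 - 35 = 784 - 70 ≡ 25; y = λ·(35 - 25) - 29 ≡ 39. → (25, 39)
2Q = (25, 39).
Finally 4P + 2Q:
(17, 3) + (25, 39). λ = (39 - 3)/(25 - 17) ≡ 36/8 mod 53. 8⁻¹ ≡ 20 (mod 53) since 8·20 = 160 ≡ 1, so λ ≡ 31.
  x = λ² - 17 - 25 = 961 - 42 ≡ 18; y = λ·(17 - 18) - 3 ≡ 19. → (18, 19)

(18, 19)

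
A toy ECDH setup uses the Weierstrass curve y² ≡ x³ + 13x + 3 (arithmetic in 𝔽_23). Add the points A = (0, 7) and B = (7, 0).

(17, 10)

(0, 7) + (7, 0). λ = (0 - 7)/(7 - 0) ≡ 16/7 mod 23. 7⁻¹ ≡ 10 (mod 23), so λ ≡ 22.
  x = λ² - 0 - 7 = 484 - 7 ≡ 17; y = λ·(0 - 17) - 7 ≡ 10. → (17, 10)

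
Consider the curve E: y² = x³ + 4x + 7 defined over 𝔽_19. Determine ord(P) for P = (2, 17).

2P: tangent at (2, 17): λ = (3·2² + 4)/(2·17) ≡ 16/15. 15⁻¹ ≡ 14 (mod 19), so λ ≡ 16·14 ≡ 15.
  x = λ² - 2 - 2 = 225 - 4 ≡ 12; y = λ·(2 - 12) - 17 ≡ 4. → (12, 4)
3P: (12, 4) + (2, 17). λ = (17 - 4)/(2 - 12) ≡ 13/9 mod 19. 9⁻¹ ≡ 17 (mod 19), so λ ≡ 12.
  x = λ² - 12 - 2 = 144 - 14 ≡ 16; y = λ·(12 - 16) - 4 ≡ 5. → (16, 5)
4P: (16, 5) + (2, 17). λ = (17 - 5)/(2 - 16) ≡ 12/5 mod 19. 5⁻¹ ≡ 4 (mod 19), so λ ≡ 10.
  x = λ² - 16 - 2 = 100 - 18 ≡ 6; y = λ·(16 - 6) - 5 ≡ 0. → (6, 0)
5P: (6, 0) + (2, 17). λ = (17 - 0)/(2 - 6) ≡ 17/15 mod 19. 15⁻¹ ≡ 14 (mod 19), so λ ≡ 10.
  x = λ² - 6 - 2 = 100 - 8 ≡ 16; y = λ·(6 - 16) - 0 ≡ 14. → (16, 14)
6P: (16, 14) + (2, 17). λ = (17 - 14)/(2 - 16) ≡ 3/5 mod 19. 5⁻¹ ≡ 4 (mod 19), so λ ≡ 12.
  x = λ² - 16 - 2 = 144 - 18 ≡ 12; y = λ·(16 - 12) - 14 ≡ 15. → (12, 15)
7P: (12, 15) + (2, 17). λ = (17 - 15)/(2 - 12) ≡ 2/9 mod 19. 9⁻¹ ≡ 17 (mod 19), so λ ≡ 15.
  x = λ² - 12 - 2 = 225 - 14 ≡ 2; y = λ·(12 - 2) - 15 ≡ 2. → (2, 2)
8P: (2, 2) + (2, 17): same x and y₁ ≡ -y₂, so the sum is O.
8P = O, so the order is 8.

8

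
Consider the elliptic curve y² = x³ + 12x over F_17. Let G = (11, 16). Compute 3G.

Repeated addition: build up to 3G.
2G: tangent at (11, 16): λ = (3·11² + 12)/(2·16) ≡ 1/15. 15⁻¹ ≡ 8 (mod 17) since 15·8 = 120 ≡ 1, so λ ≡ 1·8 ≡ 8.
  x = λ² - 11 - 11 = 64 - 22 ≡ 8; y = λ·(11 - 8) - 16 ≡ 8. → (8, 8)
3G: (8, 8) + (11, 16). λ = (16 - 8)/(11 - 8) ≡ 8/3 mod 17. 3⁻¹ ≡ 6 (mod 17) since 3·6 = 18 ≡ 1, so λ ≡ 14.
  x = λ² - 8 - 11 = 196 - 19 ≡ 7; y = λ·(8 - 7) - 8 ≡ 6. → (7, 6)

(7, 6)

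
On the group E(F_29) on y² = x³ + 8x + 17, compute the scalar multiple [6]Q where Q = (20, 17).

Double-and-add on 6 = (110)₂. Start with Q = (20, 17) for the leading 1-bit.
double: tangent at (20, 17): λ = (3·20² + 8)/(2·17) ≡ 19/5. 5⁻¹ ≡ 6 (mod 29) since 5·6 = 30 ≡ 1, so λ ≡ 19·6 ≡ 27.
  x = λ² - 20 - 20 = 729 - 40 ≡ 22; y = λ·(20 - 22) - 17 ≡ 16. → (22, 16)
add Q: (22, 16) + (20, 17). λ = (17 - 16)/(20 - 22) ≡ 1/27 mod 29. 27⁻¹ ≡ 14 (mod 29), so λ ≡ 14.
  x = λ² - 22 - 20 = 196 - 42 ≡ 9; y = λ·(22 - 9) - 16 ≡ 21. → (9, 21)
double: tangent at (9, 21): λ = (3·9² + 8)/(2·21) ≡ 19/13. 13⁻¹ ≡ 9 (mod 29), so λ ≡ 19·9 ≡ 26.
  x = λ² - 9 - 9 = 676 - 18 ≡ 20; y = λ·(9 - 20) - 21 ≡ 12. → (20, 12)

(20, 12)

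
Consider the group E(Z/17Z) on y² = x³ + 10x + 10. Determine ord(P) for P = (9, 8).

2P: tangent at (9, 8): λ = (3·9² + 10)/(2·8) ≡ 15/16. 16⁻¹ ≡ 16 (mod 17), so λ ≡ 15·16 ≡ 2.
  x = λ² - 9 - 9 = 4 - 18 ≡ 3; y = λ·(9 - 3) - 8 ≡ 4. → (3, 4)
3P: (3, 4) + (9, 8). λ = (8 - 4)/(9 - 3) ≡ 4/6 mod 17. 6⁻¹ ≡ 3 (mod 17) since 6·3 = 18 ≡ 1, so λ ≡ 12.
  x = λ² - 3 - 9 = 144 - 12 ≡ 13; y = λ·(3 - 13) - 4 ≡ 12. → (13, 12)
4P: (13, 12) + (9, 8). λ = (8 - 12)/(9 - 13) ≡ 13/13 mod 17. 13⁻¹ ≡ 4 (mod 17) since 13·4 = 52 ≡ 1, so λ ≡ 1.
  x = λ² - 13 - 9 = 1 - 22 ≡ 13; y = λ·(13 - 13) - 12 ≡ 5. → (13, 5)
5P: (13, 5) + (9, 8). λ = (8 - 5)/(9 - 13) ≡ 3/13 mod 17. 13⁻¹ ≡ 4 (mod 17), so λ ≡ 12.
  x = λ² - 13 - 9 = 144 - 22 ≡ 3; y = λ·(13 - 3) - 5 ≡ 13. → (3, 13)
6P: (3, 13) + (9, 8). λ = (8 - 13)/(9 - 3) ≡ 12/6 mod 17. 6⁻¹ ≡ 3 (mod 17) since 6·3 = 18 ≡ 1, so λ ≡ 2.
  x = λ² - 3 - 9 = 4 - 12 ≡ 9; y = λ·(3 - 9) - 13 ≡ 9. → (9, 9)
7P: (9, 9) + (9, 8): same x and y₁ ≡ -y₂, so the sum is O.
7P = O, so the order is 7.

7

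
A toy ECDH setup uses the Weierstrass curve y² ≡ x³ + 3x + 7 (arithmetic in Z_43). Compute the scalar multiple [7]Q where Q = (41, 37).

Repeated addition: build up to 7Q.
2Q: tangent at (41, 37): λ = (3·41² + 3)/(2·37) ≡ 15/31. 31⁻¹ ≡ 25 (mod 43) since 31·25 = 775 ≡ 1, so λ ≡ 15·25 ≡ 31.
  x = λ² - 41 - 41 = 961 - 82 ≡ 19; y = λ·(41 - 19) - 37 ≡ 0. → (19, 0)
3Q: (19, 0) + (41, 37). λ = (37 - 0)/(41 - 19) ≡ 37/22 mod 43. 22⁻¹ ≡ 2 (mod 43) since 22·2 = 44 ≡ 1, so λ ≡ 31.
  x = λ² - 19 - 41 = 961 - 60 ≡ 41; y = λ·(19 - 41) - 0 ≡ 6. → (41, 6)
4Q: (41, 6) + (41, 37): same x and y₁ ≡ -y₂, so the sum is O.
5Q: O + (41, 37) = (41, 37) (identity).
6Q: tangent at (41, 37): λ = (3·41² + 3)/(2·37) ≡ 15/31. 31⁻¹ ≡ 25 (mod 43) since 31·25 = 775 ≡ 1, so λ ≡ 15·25 ≡ 31.
  x = λ² - 41 - 41 = 961 - 82 ≡ 19; y = λ·(41 - 19) - 37 ≡ 0. → (19, 0)
7Q: (19, 0) + (41, 37). λ = (37 - 0)/(41 - 19) ≡ 37/22 mod 43. 22⁻¹ ≡ 2 (mod 43), so λ ≡ 31.
  x = λ² - 19 - 41 = 961 - 60 ≡ 41; y = λ·(19 - 41) - 0 ≡ 6. → (41, 6)

(41, 6)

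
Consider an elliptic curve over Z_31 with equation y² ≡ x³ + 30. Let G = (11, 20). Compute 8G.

Repeated addition: build up to 8G.
2G: tangent at (11, 20): λ = (3·11² + 0)/(2·20) ≡ 22/9. 9⁻¹ ≡ 7 (mod 31), so λ ≡ 22·7 ≡ 30.
  x = λ² - 11 - 11 = 900 - 22 ≡ 10; y = λ·(11 - 10) - 20 ≡ 10. → (10, 10)
3G: (10, 10) + (11, 20). λ = (20 - 10)/(11 - 10) ≡ 10/1 mod 31. 1⁻¹ ≡ 1 (mod 31), so λ ≡ 10.
  x = λ² - 10 - 11 = 100 - 21 ≡ 17; y = λ·(10 - 17) - 10 ≡ 13. → (17, 13)
4G: (17, 13) + (11, 20). λ = (20 - 13)/(11 - 17) ≡ 7/25 mod 31. 25⁻¹ ≡ 5 (mod 31), so λ ≡ 4.
  x = λ² - 17 - 11 = 16 - 28 ≡ 19; y = λ·(17 - 19) - 13 ≡ 10. → (19, 10)
5G: (19, 10) + (11, 20). λ = (20 - 10)/(11 - 19) ≡ 10/23 mod 31. 23⁻¹ ≡ 27 (mod 31) since 23·27 = 621 ≡ 1, so λ ≡ 22.
  x = λ² - 19 - 11 = 484 - 30 ≡ 20; y = λ·(19 - 20) - 10 ≡ 30. → (20, 30)
6G: (20, 30) + (11, 20). λ = (20 - 30)/(11 - 20) ≡ 21/22 mod 31. 22⁻¹ ≡ 24 (mod 31), so λ ≡ 8.
  x = λ² - 20 - 11 = 64 - 31 ≡ 2; y = λ·(20 - 2) - 30 ≡ 21. → (2, 21)
7G: (2, 21) + (11, 20). λ = (20 - 21)/(11 - 2) ≡ 30/9 mod 31. 9⁻¹ ≡ 7 (mod 31), so λ ≡ 24.
  x = λ² - 2 - 11 = 576 - 13 ≡ 5; y = λ·(2 - 5) - 21 ≡ 0. → (5, 0)
8G: (5, 0) + (11, 20). λ = (20 - 0)/(11 - 5) ≡ 20/6 mod 31. 6⁻¹ ≡ 26 (mod 31), so λ ≡ 24.
  x = λ² - 5 - 11 = 576 - 16 ≡ 2; y = λ·(5 - 2) - 0 ≡ 10. → (2, 10)

(2, 10)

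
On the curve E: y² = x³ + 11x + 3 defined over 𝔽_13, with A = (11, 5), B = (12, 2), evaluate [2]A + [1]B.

(0, 9)

First 2A:
Repeated addition: build up to 2A.
2A: tangent at (11, 5): λ = (3·11² + 11)/(2·5) ≡ 10/10. 10⁻¹ ≡ 4 (mod 13), so λ ≡ 10·4 ≡ 1.
  x = λ² - 11 - 11 = 1 - 22 ≡ 5; y = λ·(11 - 5) - 5 ≡ 1. → (5, 1)
2A = (5, 1).
Finally 2A + B:
(5, 1) + (12, 2). λ = (2 - 1)/(12 - 5) ≡ 1/7 mod 13. 7⁻¹ ≡ 2 (mod 13), so λ ≡ 2.
  x = λ² - 5 - 12 = 4 - 17 ≡ 0; y = λ·(5 - 0) - 1 ≡ 9. → (0, 9)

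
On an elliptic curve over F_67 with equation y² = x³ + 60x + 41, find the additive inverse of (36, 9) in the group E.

-(36, 9) = (36, -9 mod 67) = (36, 58).

(36, 58)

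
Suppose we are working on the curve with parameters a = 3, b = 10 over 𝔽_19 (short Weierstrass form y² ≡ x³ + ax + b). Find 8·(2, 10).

(11, 5)

Write Q = (2, 10).
Double-and-add on 8 = (1000)₂. Start with Q = (2, 10) for the leading 1-bit.
double: tangent at (2, 10): λ = (3·2² + 3)/(2·10) ≡ 15/1. 1⁻¹ ≡ 1 (mod 19) since 1·1 = 1 ≡ 1, so λ ≡ 15·1 ≡ 15.
  x = λ² - 2 - 2 = 225 - 4 ≡ 12; y = λ·(2 - 12) - 10 ≡ 11. → (12, 11)
double: tangent at (12, 11): λ = (3·12² + 3)/(2·11) ≡ 17/3. 3⁻¹ ≡ 13 (mod 19), so λ ≡ 17·13 ≡ 12.
  x = λ² - 12 - 12 = 144 - 24 ≡ 6; y = λ·(12 - 6) - 11 ≡ 4. → (6, 4)
double: tangent at (6, 4): λ = (3·6² + 3)/(2·4) ≡ 16/8. 8⁻¹ ≡ 12 (mod 19) since 8·12 = 96 ≡ 1, so λ ≡ 16·12 ≡ 2.
  x = λ² - 6 - 6 = 4 - 12 ≡ 11; y = λ·(6 - 11) - 4 ≡ 5. → (11, 5)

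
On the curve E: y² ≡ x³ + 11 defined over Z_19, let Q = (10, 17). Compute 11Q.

(10, 2)

Repeated addition: build up to 11Q.
2Q: tangent at (10, 17): λ = (3·10² + 0)/(2·17) ≡ 15/15. 15⁻¹ ≡ 14 (mod 19) since 15·14 = 210 ≡ 1, so λ ≡ 15·14 ≡ 1.
  x = λ² - 10 - 10 = 1 - 20 ≡ 0; y = λ·(10 - 0) - 17 ≡ 12. → (0, 12)
3Q: (0, 12) + (10, 17). λ = (17 - 12)/(10 - 0) ≡ 5/10 mod 19. 10⁻¹ ≡ 2 (mod 19), so λ ≡ 10.
  x = λ² - 0 - 10 = 100 - 10 ≡ 14; y = λ·(0 - 14) - 12 ≡ 0. → (14, 0)
4Q: (14, 0) + (10, 17). λ = (17 - 0)/(10 - 14) ≡ 17/15 mod 19. 15⁻¹ ≡ 14 (mod 19), so λ ≡ 10.
  x = λ² - 14 - 10 = 100 - 24 ≡ 0; y = λ·(14 - 0) - 0 ≡ 7. → (0, 7)
5Q: (0, 7) + (10, 17). λ = (17 - 7)/(10 - 0) ≡ 10/10 mod 19. 10⁻¹ ≡ 2 (mod 19), so λ ≡ 1.
  x = λ² - 0 - 10 = 1 - 10 ≡ 10; y = λ·(0 - 10) - 7 ≡ 2. → (10, 2)
6Q: (10, 2) + (10, 17): same x and y₁ ≡ -y₂, so the sum is O.
7Q: O + (10, 17) = (10, 17) (identity).
8Q: tangent at (10, 17): λ = (3·10² + 0)/(2·17) ≡ 15/15. 15⁻¹ ≡ 14 (mod 19), so λ ≡ 15·14 ≡ 1.
  x = λ² - 10 - 10 = 1 - 20 ≡ 0; y = λ·(10 - 0) - 17 ≡ 12. → (0, 12)
9Q: (0, 12) + (10, 17). λ = (17 - 12)/(10 - 0) ≡ 5/10 mod 19. 10⁻¹ ≡ 2 (mod 19) since 10·2 = 20 ≡ 1, so λ ≡ 10.
  x = λ² - 0 - 10 = 100 - 10 ≡ 14; y = λ·(0 - 14) - 12 ≡ 0. → (14, 0)
10Q: (14, 0) + (10, 17). λ = (17 - 0)/(10 - 14) ≡ 17/15 mod 19. 15⁻¹ ≡ 14 (mod 19), so λ ≡ 10.
  x = λ² - 14 - 10 = 100 - 24 ≡ 0; y = λ·(14 - 0) - 0 ≡ 7. → (0, 7)
11Q: (0, 7) + (10, 17). λ = (17 - 7)/(10 - 0) ≡ 10/10 mod 19. 10⁻¹ ≡ 2 (mod 19), so λ ≡ 1.
  x = λ² - 0 - 10 = 1 - 10 ≡ 10; y = λ·(0 - 10) - 7 ≡ 2. → (10, 2)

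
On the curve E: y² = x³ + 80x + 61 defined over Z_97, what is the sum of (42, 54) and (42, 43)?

The two points share x = 42 and their y-coordinates satisfy 54 + 43 ≡ 0 (mod 97), so they are inverses. Their sum is ∞.

O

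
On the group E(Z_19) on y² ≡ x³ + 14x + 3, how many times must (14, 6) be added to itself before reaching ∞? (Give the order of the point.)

2P: tangent at (14, 6): λ = (3·14² + 14)/(2·6) ≡ 13/12. 12⁻¹ ≡ 8 (mod 19) since 12·8 = 96 ≡ 1, so λ ≡ 13·8 ≡ 9.
  x = λ² - 14 - 14 = 81 - 28 ≡ 15; y = λ·(14 - 15) - 6 ≡ 4. → (15, 4)
3P: (15, 4) + (14, 6). λ = (6 - 4)/(14 - 15) ≡ 2/18 mod 19. 18⁻¹ ≡ 18 (mod 19) since 18·18 = 324 ≡ 1, so λ ≡ 17.
  x = λ² - 15 - 14 = 289 - 29 ≡ 13; y = λ·(15 - 13) - 4 ≡ 11. → (13, 11)
4P: (13, 11) + (14, 6). λ = (6 - 11)/(14 - 13) ≡ 14/1 mod 19. 1⁻¹ ≡ 1 (mod 19) since 1·1 = 1 ≡ 1, so λ ≡ 14.
  x = λ² - 13 - 14 = 196 - 27 ≡ 17; y = λ·(13 - 17) - 11 ≡ 9. → (17, 9)
5P: (17, 9) + (14, 6). λ = (6 - 9)/(14 - 17) ≡ 16/16 mod 19. 16⁻¹ ≡ 6 (mod 19), so λ ≡ 1.
  x = λ² - 17 - 14 = 1 - 31 ≡ 8; y = λ·(17 - 8) - 9 ≡ 0. → (8, 0)
6P: (8, 0) + (14, 6). λ = (6 - 0)/(14 - 8) ≡ 6/6 mod 19. 6⁻¹ ≡ 16 (mod 19) since 6·16 = 96 ≡ 1, so λ ≡ 1.
  x = λ² - 8 - 14 = 1 - 22 ≡ 17; y = λ·(8 - 17) - 0 ≡ 10. → (17, 10)
7P: (17, 10) + (14, 6). λ = (6 - 10)/(14 - 17) ≡ 15/16 mod 19. 16⁻¹ ≡ 6 (mod 19) since 16·6 = 96 ≡ 1, so λ ≡ 14.
  x = λ² - 17 - 14 = 196 - 31 ≡ 13; y = λ·(17 - 13) - 10 ≡ 8. → (13, 8)
8P: (13, 8) + (14, 6). λ = (6 - 8)/(14 - 13) ≡ 17/1 mod 19. 1⁻¹ ≡ 1 (mod 19), so λ ≡ 17.
  x = λ² - 13 - 14 = 289 - 27 ≡ 15; y = λ·(13 - 15) - 8 ≡ 15. → (15, 15)
9P: (15, 15) + (14, 6). λ = (6 - 15)/(14 - 15) ≡ 10/18 mod 19. 18⁻¹ ≡ 18 (mod 19) since 18·18 = 324 ≡ 1, so λ ≡ 9.
  x = λ² - 15 - 14 = 81 - 29 ≡ 14; y = λ·(15 - 14) - 15 ≡ 13. → (14, 13)
10P: (14, 13) + (14, 6): same x and y₁ ≡ -y₂, so the sum is ∞.
10P = ∞, so the order is 10.

10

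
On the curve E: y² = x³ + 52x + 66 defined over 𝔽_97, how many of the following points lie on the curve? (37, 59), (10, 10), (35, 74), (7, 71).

(37, 59): 59² ≡ 86, rhs ≡ 69 → off.
(10, 10): 10² ≡ 3, rhs ≡ 34 → off.
(35, 74): 74² ≡ 44, rhs ≡ 44 → on.
(7, 71): 71² ≡ 94, rhs ≡ 94 → on.

2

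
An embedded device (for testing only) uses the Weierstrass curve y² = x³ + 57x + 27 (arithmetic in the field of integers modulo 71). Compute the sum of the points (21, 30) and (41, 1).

(34, 35)

(21, 30) + (41, 1). λ = (1 - 30)/(41 - 21) ≡ 42/20 mod 71. 20⁻¹ ≡ 32 (mod 71) since 20·32 = 640 ≡ 1, so λ ≡ 66.
  x = λ² - 21 - 41 = 4356 - 62 ≡ 34; y = λ·(21 - 34) - 30 ≡ 35. → (34, 35)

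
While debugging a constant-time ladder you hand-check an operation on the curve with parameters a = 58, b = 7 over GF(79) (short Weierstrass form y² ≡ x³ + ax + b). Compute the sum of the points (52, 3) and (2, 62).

(52, 3) + (2, 62). λ = (62 - 3)/(2 - 52) ≡ 59/29 mod 79. 29⁻¹ ≡ 30 (mod 79), so λ ≡ 32.
  x = λ² - 52 - 2 = 1024 - 54 ≡ 22; y = λ·(52 - 22) - 3 ≡ 9. → (22, 9)

(22, 9)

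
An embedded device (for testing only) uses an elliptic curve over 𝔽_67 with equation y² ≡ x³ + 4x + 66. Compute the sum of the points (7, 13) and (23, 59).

(17, 42)

(7, 13) + (23, 59). λ = (59 - 13)/(23 - 7) ≡ 46/16 mod 67. 16⁻¹ ≡ 21 (mod 67), so λ ≡ 28.
  x = λ² - 7 - 23 = 784 - 30 ≡ 17; y = λ·(7 - 17) - 13 ≡ 42. → (17, 42)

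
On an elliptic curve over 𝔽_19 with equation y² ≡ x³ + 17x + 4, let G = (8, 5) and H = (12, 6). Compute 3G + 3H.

(15, 9)

First 3G:
Repeated addition: build up to 3G.
2G: tangent at (8, 5): λ = (3·8² + 17)/(2·5) ≡ 0/10. 10⁻¹ ≡ 2 (mod 19), so λ ≡ 0·2 ≡ 0.
  x = λ² - 8 - 8 = 0 - 16 ≡ 3; y = λ·(8 - 3) - 5 ≡ 14. → (3, 14)
3G: (3, 14) + (8, 5). λ = (5 - 14)/(8 - 3) ≡ 10/5 mod 19. 5⁻¹ ≡ 4 (mod 19) since 5·4 = 20 ≡ 1, so λ ≡ 2.
  x = λ² - 3 - 8 = 4 - 11 ≡ 12; y = λ·(3 - 12) - 14 ≡ 6. → (12, 6)
3G = (12, 6).
Next 3H:
Repeated addition: build up to 3H.
2H: tangent at (12, 6): λ = (3·12² + 17)/(2·6) ≡ 12/12. 12⁻¹ ≡ 8 (mod 19), so λ ≡ 12·8 ≡ 1.
  x = λ² - 12 - 12 = 1 - 24 ≡ 15; y = λ·(12 - 15) - 6 ≡ 10. → (15, 10)
3H: (15, 10) + (12, 6). λ = (6 - 10)/(12 - 15) ≡ 15/16 mod 19. 16⁻¹ ≡ 6 (mod 19) since 16·6 = 96 ≡ 1, so λ ≡ 14.
  x = λ² - 15 - 12 = 196 - 27 ≡ 17; y = λ·(15 - 17) - 10 ≡ 0. → (17, 0)
3H = (17, 0).
Finally 3G + 3H:
(12, 6) + (17, 0). λ = (0 - 6)/(17 - 12) ≡ 13/5 mod 19. 5⁻¹ ≡ 4 (mod 19) since 5·4 = 20 ≡ 1, so λ ≡ 14.
  x = λ² - 12 - 17 = 196 - 29 ≡ 15; y = λ·(12 - 15) - 6 ≡ 9. → (15, 9)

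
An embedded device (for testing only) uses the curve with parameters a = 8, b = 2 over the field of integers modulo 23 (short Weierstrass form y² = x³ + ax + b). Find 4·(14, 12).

(10, 1)

Write P = (14, 12).
Repeated addition: build up to 4P.
2P: tangent at (14, 12): λ = (3·14² + 8)/(2·12) ≡ 21/1. 1⁻¹ ≡ 1 (mod 23) since 1·1 = 1 ≡ 1, so λ ≡ 21·1 ≡ 21.
  x = λ² - 14 - 14 = 441 - 28 ≡ 22; y = λ·(14 - 22) - 12 ≡ 4. → (22, 4)
3P: (22, 4) + (14, 12). λ = (12 - 4)/(14 - 22) ≡ 8/15 mod 23. 15⁻¹ ≡ 20 (mod 23) since 15·20 = 300 ≡ 1, so λ ≡ 22.
  x = λ² - 22 - 14 = 484 - 36 ≡ 11; y = λ·(22 - 11) - 4 ≡ 8. → (11, 8)
4P: (11, 8) + (14, 12). λ = (12 - 8)/(14 - 11) ≡ 4/3 mod 23. 3⁻¹ ≡ 8 (mod 23), so λ ≡ 9.
  x = λ² - 11 - 14 = 81 - 25 ≡ 10; y = λ·(11 - 10) - 8 ≡ 1. → (10, 1)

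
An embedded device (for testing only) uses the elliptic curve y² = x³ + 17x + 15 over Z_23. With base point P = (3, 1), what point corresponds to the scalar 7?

Repeated addition: build up to 7P.
2P: tangent at (3, 1): λ = (3·3² + 17)/(2·1) ≡ 21/2. 2⁻¹ ≡ 12 (mod 23) since 2·12 = 24 ≡ 1, so λ ≡ 21·12 ≡ 22.
  x = λ² - 3 - 3 = 484 - 6 ≡ 18; y = λ·(3 - 18) - 1 ≡ 14. → (18, 14)
3P: (18, 14) + (3, 1). λ = (1 - 14)/(3 - 18) ≡ 10/8 mod 23. 8⁻¹ ≡ 3 (mod 23), so λ ≡ 7.
  x = λ² - 18 - 3 = 49 - 21 ≡ 5; y = λ·(18 - 5) - 14 ≡ 8. → (5, 8)
4P: (5, 8) + (3, 1). λ = (1 - 8)/(3 - 5) ≡ 16/21 mod 23. 21⁻¹ ≡ 11 (mod 23), so λ ≡ 15.
  x = λ² - 5 - 3 = 225 - 8 ≡ 10; y = λ·(5 - 10) - 8 ≡ 9. → (10, 9)
5P: (10, 9) + (3, 1). λ = (1 - 9)/(3 - 10) ≡ 15/16 mod 23. 16⁻¹ ≡ 13 (mod 23) since 16·13 = 208 ≡ 1, so λ ≡ 11.
  x = λ² - 10 - 3 = 121 - 13 ≡ 16; y = λ·(10 - 16) - 9 ≡ 17. → (16, 17)
6P: (16, 17) + (3, 1). λ = (1 - 17)/(3 - 16) ≡ 7/10 mod 23. 10⁻¹ ≡ 7 (mod 23) since 10·7 = 70 ≡ 1, so λ ≡ 3.
  x = λ² - 16 - 3 = 9 - 19 ≡ 13; y = λ·(16 - 13) - 17 ≡ 15. → (13, 15)
7P: (13, 15) + (3, 1). λ = (1 - 15)/(3 - 13) ≡ 9/13 mod 23. 13⁻¹ ≡ 16 (mod 23), so λ ≡ 6.
  x = λ² - 13 - 3 = 36 - 16 ≡ 20; y = λ·(13 - 20) - 15 ≡ 12. → (20, 12)

(20, 12)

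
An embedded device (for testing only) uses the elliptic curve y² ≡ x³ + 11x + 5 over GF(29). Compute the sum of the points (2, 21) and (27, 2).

(2, 21) + (27, 2). λ = (2 - 21)/(27 - 2) ≡ 10/25 mod 29. 25⁻¹ ≡ 7 (mod 29) since 25·7 = 175 ≡ 1, so λ ≡ 12.
  x = λ² - 2 - 27 = 144 - 29 ≡ 28; y = λ·(2 - 28) - 21 ≡ 15. → (28, 15)

(28, 15)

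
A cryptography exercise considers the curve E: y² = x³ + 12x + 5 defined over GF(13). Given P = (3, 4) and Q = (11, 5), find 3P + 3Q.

(9, 6)

First 3P:
Repeated addition: build up to 3P.
2P: tangent at (3, 4): λ = (3·3² + 12)/(2·4) ≡ 0/8. 8⁻¹ ≡ 5 (mod 13), so λ ≡ 0·5 ≡ 0.
  x = λ² - 3 - 3 = 0 - 6 ≡ 7; y = λ·(3 - 7) - 4 ≡ 9. → (7, 9)
3P: (7, 9) + (3, 4). λ = (4 - 9)/(3 - 7) ≡ 8/9 mod 13. 9⁻¹ ≡ 3 (mod 13), so λ ≡ 11.
  x = λ² - 7 - 3 = 121 - 10 ≡ 7; y = λ·(7 - 7) - 9 ≡ 4. → (7, 4)
3P = (7, 4).
Next 3Q:
Repeated addition: build up to 3Q.
2Q: tangent at (11, 5): λ = (3·11² + 12)/(2·5) ≡ 11/10. 10⁻¹ ≡ 4 (mod 13), so λ ≡ 11·4 ≡ 5.
  x = λ² - 11 - 11 = 25 - 22 ≡ 3; y = λ·(11 - 3) - 5 ≡ 9. → (3, 9)
3Q: (3, 9) + (11, 5). λ = (5 - 9)/(11 - 3) ≡ 9/8 mod 13. 8⁻¹ ≡ 5 (mod 13), so λ ≡ 6.
  x = λ² - 3 - 11 = 36 - 14 ≡ 9; y = λ·(3 - 9) - 9 ≡ 7. → (9, 7)
3Q = (9, 7).
Finally 3P + 3Q:
(7, 4) + (9, 7). λ = (7 - 4)/(9 - 7) ≡ 3/2 mod 13. 2⁻¹ ≡ 7 (mod 13), so λ ≡ 8.
  x = λ² - 7 - 9 = 64 - 16 ≡ 9; y = λ·(7 - 9) - 4 ≡ 6. → (9, 6)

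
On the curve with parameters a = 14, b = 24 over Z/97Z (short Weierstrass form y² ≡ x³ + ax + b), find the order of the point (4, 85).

2P: tangent at (4, 85): λ = (3·4² + 14)/(2·85) ≡ 62/73. 73⁻¹ ≡ 4 (mod 97) since 73·4 = 292 ≡ 1, so λ ≡ 62·4 ≡ 54.
  x = λ² - 4 - 4 = 2916 - 8 ≡ 95; y = λ·(4 - 95) - 85 ≡ 45. → (95, 45)
3P: (95, 45) + (4, 85). λ = (85 - 45)/(4 - 95) ≡ 40/6 mod 97. 6⁻¹ ≡ 81 (mod 97), so λ ≡ 39.
  x = λ² - 95 - 4 = 1521 - 99 ≡ 64; y = λ·(95 - 64) - 45 ≡ 0. → (64, 0)
4P: (64, 0) + (4, 85). λ = (85 - 0)/(4 - 64) ≡ 85/37 mod 97. 37⁻¹ ≡ 21 (mod 97), so λ ≡ 39.
  x = λ² - 64 - 4 = 1521 - 68 ≡ 95; y = λ·(64 - 95) - 0 ≡ 52. → (95, 52)
5P: (95, 52) + (4, 85). λ = (85 - 52)/(4 - 95) ≡ 33/6 mod 97. 6⁻¹ ≡ 81 (mod 97) since 6·81 = 486 ≡ 1, so λ ≡ 54.
  x = λ² - 95 - 4 = 2916 - 99 ≡ 4; y = λ·(95 - 4) - 52 ≡ 12. → (4, 12)
6P: (4, 12) + (4, 85): same x and y₁ ≡ -y₂, so the sum is 𝒪.
6P = 𝒪, so the order is 6.

6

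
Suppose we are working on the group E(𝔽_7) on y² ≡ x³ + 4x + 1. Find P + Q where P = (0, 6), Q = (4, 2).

(0, 6) + (4, 2). λ = (2 - 6)/(4 - 0) ≡ 3/4 mod 7. 4⁻¹ ≡ 2 (mod 7), so λ ≡ 6.
  x = λ² - 0 - 4 = 36 - 4 ≡ 4; y = λ·(0 - 4) - 6 ≡ 5. → (4, 5)

(4, 5)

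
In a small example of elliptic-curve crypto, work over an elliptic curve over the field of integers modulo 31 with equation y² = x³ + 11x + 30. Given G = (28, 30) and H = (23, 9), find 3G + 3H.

First 3G:
Repeated addition: build up to 3G.
2G: tangent at (28, 30): λ = (3·28² + 11)/(2·30) ≡ 7/29. 29⁻¹ ≡ 15 (mod 31), so λ ≡ 7·15 ≡ 12.
  x = λ² - 28 - 28 = 144 - 56 ≡ 26; y = λ·(28 - 26) - 30 ≡ 25. → (26, 25)
3G: (26, 25) + (28, 30). λ = (30 - 25)/(28 - 26) ≡ 5/2 mod 31. 2⁻¹ ≡ 16 (mod 31) since 2·16 = 32 ≡ 1, so λ ≡ 18.
  x = λ² - 26 - 28 = 324 - 54 ≡ 22; y = λ·(26 - 22) - 25 ≡ 16. → (22, 16)
3G = (22, 16).
Next 3H:
Repeated addition: build up to 3H.
2H: tangent at (23, 9): λ = (3·23² + 11)/(2·9) ≡ 17/18. 18⁻¹ ≡ 19 (mod 31) since 18·19 = 342 ≡ 1, so λ ≡ 17·19 ≡ 13.
  x = λ² - 23 - 23 = 169 - 46 ≡ 30; y = λ·(23 - 30) - 9 ≡ 24. → (30, 24)
3H: (30, 24) + (23, 9). λ = (9 - 24)/(23 - 30) ≡ 16/24 mod 31. 24⁻¹ ≡ 22 (mod 31), so λ ≡ 11.
  x = λ² - 30 - 23 = 121 - 53 ≡ 6; y = λ·(30 - 6) - 24 ≡ 23. → (6, 23)
3H = (6, 23).
Finally 3G + 3H:
(22, 16) + (6, 23). λ = (23 - 16)/(6 - 22) ≡ 7/15 mod 31. 15⁻¹ ≡ 29 (mod 31) since 15·29 = 435 ≡ 1, so λ ≡ 17.
  x = λ² - 22 - 6 = 289 - 28 ≡ 13; y = λ·(22 - 13) - 16 ≡ 13. → (13, 13)

(13, 13)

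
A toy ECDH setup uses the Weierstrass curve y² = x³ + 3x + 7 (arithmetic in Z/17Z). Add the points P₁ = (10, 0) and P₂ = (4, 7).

(10, 0) + (4, 7). λ = (7 - 0)/(4 - 10) ≡ 7/11 mod 17. 11⁻¹ ≡ 14 (mod 17), so λ ≡ 13.
  x = λ² - 10 - 4 = 169 - 14 ≡ 2; y = λ·(10 - 2) - 0 ≡ 2. → (2, 2)

(2, 2)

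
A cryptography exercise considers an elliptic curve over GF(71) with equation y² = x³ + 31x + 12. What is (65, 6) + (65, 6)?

tangent at (65, 6): λ = (3·65² + 31)/(2·6) ≡ 68/12. 12⁻¹ ≡ 6 (mod 71), so λ ≡ 68·6 ≡ 53.
  x = λ² - 65 - 65 = 2809 - 130 ≡ 52; y = λ·(65 - 52) - 6 ≡ 44. → (52, 44)

(52, 44)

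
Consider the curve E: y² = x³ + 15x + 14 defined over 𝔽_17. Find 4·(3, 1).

Write P = (3, 1).
Repeated addition: build up to 4P.
2P: tangent at (3, 1): λ = (3·3² + 15)/(2·1) ≡ 8/2. 2⁻¹ ≡ 9 (mod 17) since 2·9 = 18 ≡ 1, so λ ≡ 8·9 ≡ 4.
  x = λ² - 3 - 3 = 16 - 6 ≡ 10; y = λ·(3 - 10) - 1 ≡ 5. → (10, 5)
3P: (10, 5) + (3, 1). λ = (1 - 5)/(3 - 10) ≡ 13/10 mod 17. 10⁻¹ ≡ 12 (mod 17), so λ ≡ 3.
  x = λ² - 10 - 3 = 9 - 13 ≡ 13; y = λ·(10 - 13) - 5 ≡ 3. → (13, 3)
4P: (13, 3) + (3, 1). λ = (1 - 3)/(3 - 13) ≡ 15/7 mod 17. 7⁻¹ ≡ 5 (mod 17), so λ ≡ 7.
  x = λ² - 13 - 3 = 49 - 16 ≡ 16; y = λ·(13 - 16) - 3 ≡ 10. → (16, 10)

(16, 10)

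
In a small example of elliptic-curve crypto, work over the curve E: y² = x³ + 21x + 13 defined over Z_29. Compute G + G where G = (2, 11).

tangent at (2, 11): λ = (3·2² + 21)/(2·11) ≡ 4/22. 22⁻¹ ≡ 4 (mod 29) since 22·4 = 88 ≡ 1, so λ ≡ 4·4 ≡ 16.
  x = λ² - 2 - 2 = 256 - 4 ≡ 20; y = λ·(2 - 20) - 11 ≡ 20. → (20, 20)

(20, 20)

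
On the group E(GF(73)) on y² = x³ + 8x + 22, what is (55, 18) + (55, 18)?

(11, 28)

tangent at (55, 18): λ = (3·55² + 8)/(2·18) ≡ 31/36. 36⁻¹ ≡ 71 (mod 73) since 36·71 = 2556 ≡ 1, so λ ≡ 31·71 ≡ 11.
  x = λ² - 55 - 55 = 121 - 110 ≡ 11; y = λ·(55 - 11) - 18 ≡ 28. → (11, 28)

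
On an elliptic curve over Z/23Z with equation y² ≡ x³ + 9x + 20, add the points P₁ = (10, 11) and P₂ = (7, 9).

(9, 5)

(10, 11) + (7, 9). λ = (9 - 11)/(7 - 10) ≡ 21/20 mod 23. 20⁻¹ ≡ 15 (mod 23) since 20·15 = 300 ≡ 1, so λ ≡ 16.
  x = λ² - 10 - 7 = 256 - 17 ≡ 9; y = λ·(10 - 9) - 11 ≡ 5. → (9, 5)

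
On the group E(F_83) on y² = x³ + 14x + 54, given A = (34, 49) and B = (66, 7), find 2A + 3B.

(34, 49)

First 2A:
Repeated addition: build up to 2A.
2A: tangent at (34, 49): λ = (3·34² + 14)/(2·49) ≡ 79/15. 15⁻¹ ≡ 72 (mod 83), so λ ≡ 79·72 ≡ 44.
  x = λ² - 34 - 34 = 1936 - 68 ≡ 42; y = λ·(34 - 42) - 49 ≡ 14. → (42, 14)
2A = (42, 14).
Next 3B:
Repeated addition: build up to 3B.
2B: tangent at (66, 7): λ = (3·66² + 14)/(2·7) ≡ 51/14. 14⁻¹ ≡ 6 (mod 83), so λ ≡ 51·6 ≡ 57.
  x = λ² - 66 - 66 = 3249 - 132 ≡ 46; y = λ·(66 - 46) - 7 ≡ 54. → (46, 54)
3B: (46, 54) + (66, 7). λ = (7 - 54)/(66 - 46) ≡ 36/20 mod 83. 20⁻¹ ≡ 54 (mod 83), so λ ≡ 35.
  x = λ² - 46 - 66 = 1225 - 112 ≡ 34; y = λ·(46 - 34) - 54 ≡ 34. → (34, 34)
3B = (34, 34).
Finally 2A + 3B:
(42, 14) + (34, 34). λ = (34 - 14)/(34 - 42) ≡ 20/75 mod 83. 75⁻¹ ≡ 31 (mod 83), so λ ≡ 39.
  x = λ² - 42 - 34 = 1521 - 76 ≡ 34; y = λ·(42 - 34) - 14 ≡ 49. → (34, 49)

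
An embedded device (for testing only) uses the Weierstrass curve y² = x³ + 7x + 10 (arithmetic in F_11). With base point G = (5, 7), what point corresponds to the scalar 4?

Double-and-add on 4 = (100)₂. Start with G = (5, 7) for the leading 1-bit.
double: tangent at (5, 7): λ = (3·5² + 7)/(2·7) ≡ 5/3. 3⁻¹ ≡ 4 (mod 11), so λ ≡ 5·4 ≡ 9.
  x = λ² - 5 - 5 = 81 - 10 ≡ 5; y = λ·(5 - 5) - 7 ≡ 4. → (5, 4)
double: tangent at (5, 4): λ = (3·5² + 7)/(2·4) ≡ 5/8. 8⁻¹ ≡ 7 (mod 11) since 8·7 = 56 ≡ 1, so λ ≡ 5·7 ≡ 2.
  x = λ² - 5 - 5 = 4 - 10 ≡ 5; y = λ·(5 - 5) - 4 ≡ 7. → (5, 7)

(5, 7)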